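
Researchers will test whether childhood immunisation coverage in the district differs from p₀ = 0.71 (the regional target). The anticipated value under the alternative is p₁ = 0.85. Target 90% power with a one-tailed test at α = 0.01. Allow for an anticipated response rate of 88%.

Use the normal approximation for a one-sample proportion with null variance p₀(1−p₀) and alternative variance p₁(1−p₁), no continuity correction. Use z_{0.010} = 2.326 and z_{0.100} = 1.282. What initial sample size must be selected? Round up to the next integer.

n = [z_α·√(p₀q₀) + z_β·√(p₁q₁)]² / (p₁ − p₀)²
  = [2.326·√(0.71·0.29) + 1.282·√(0.85·0.15)]² / (0.14)²
  = [2.326·0.4538 + 1.282·0.3571]² / 0.0196
  = [1.5132]² / 0.0196
  = 116.83
Adjust for 88% response: 116.83 / 0.88 = 132.76.
Round up → n = 133.

n = 133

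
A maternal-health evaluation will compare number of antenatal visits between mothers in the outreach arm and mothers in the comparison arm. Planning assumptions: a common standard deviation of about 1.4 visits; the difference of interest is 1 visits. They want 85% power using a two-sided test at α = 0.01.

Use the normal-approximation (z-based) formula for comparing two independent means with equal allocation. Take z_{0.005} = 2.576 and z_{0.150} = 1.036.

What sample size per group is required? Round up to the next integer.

n = 52 per group

n = (z_{α/2} + z_β)² · (σ₁² + σ₂²) / δ²
  = (2.576 + 1.036)² · (2·1.4² = 3.92) / 1²
  = 13.0465 · 3.92 / 1
  = 51.14
Round up → n = 52 per group.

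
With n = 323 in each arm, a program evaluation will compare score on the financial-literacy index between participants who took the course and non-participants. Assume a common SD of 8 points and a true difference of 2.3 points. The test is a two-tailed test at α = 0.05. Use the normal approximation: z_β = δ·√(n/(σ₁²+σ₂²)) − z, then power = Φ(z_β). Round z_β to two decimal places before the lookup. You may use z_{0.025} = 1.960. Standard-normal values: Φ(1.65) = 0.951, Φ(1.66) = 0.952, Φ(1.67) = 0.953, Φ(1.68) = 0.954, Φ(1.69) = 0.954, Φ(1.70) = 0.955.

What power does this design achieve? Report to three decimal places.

Power ≈ 0.954

z_β = δ·√(n/(σ₁²+σ₂²)) − z_{α/2}
    = 2.3 · √(323/128) − 1.960
    = 2.3 · 1.58853 − 1.960
    = 3.6536 − 1.960 = 1.6936 → 1.69
Power = Φ(1.69) = 0.954.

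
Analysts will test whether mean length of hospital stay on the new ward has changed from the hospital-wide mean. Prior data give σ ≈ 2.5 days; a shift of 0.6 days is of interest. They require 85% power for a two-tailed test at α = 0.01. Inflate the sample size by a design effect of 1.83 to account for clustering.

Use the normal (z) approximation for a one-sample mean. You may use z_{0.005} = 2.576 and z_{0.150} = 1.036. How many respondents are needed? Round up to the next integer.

n = 415

n = (z_{α/2} + z_β)² · σ² / δ²
  = (2.576 + 1.036)² · 2.5² / 0.6²
  = 13.0465 · 6.25 / 0.36
  = 226.50
Design effect: 1.83 × 226.50 = 414.50.
Round up → n = 415.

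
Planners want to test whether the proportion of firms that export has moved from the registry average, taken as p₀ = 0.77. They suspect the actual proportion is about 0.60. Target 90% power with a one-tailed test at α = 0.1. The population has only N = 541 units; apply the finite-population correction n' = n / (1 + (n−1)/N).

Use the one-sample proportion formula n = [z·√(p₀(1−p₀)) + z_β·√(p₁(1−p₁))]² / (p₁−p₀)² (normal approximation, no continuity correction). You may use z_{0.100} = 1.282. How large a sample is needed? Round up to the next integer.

n = 44

n = [z_α·√(p₀q₀) + z_β·√(p₁q₁)]² / (p₁ − p₀)²
  = [1.282·√(0.77·0.23) + 1.282·√(0.60·0.40)]² / (-0.17)²
  = [1.282·0.4208 + 1.282·0.4899]² / 0.0289
  = [1.1676]² / 0.0289
  = 47.17
Finite-population correction (N = 541): 47.17 / (1 + (47.17 − 1)/541) = 43.46.
Round up → n = 44.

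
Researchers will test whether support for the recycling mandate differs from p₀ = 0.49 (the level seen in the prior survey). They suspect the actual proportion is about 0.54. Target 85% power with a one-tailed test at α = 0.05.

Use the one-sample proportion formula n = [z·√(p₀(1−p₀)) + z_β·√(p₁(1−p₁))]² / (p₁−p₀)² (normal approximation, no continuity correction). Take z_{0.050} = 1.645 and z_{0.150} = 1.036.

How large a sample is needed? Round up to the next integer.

n = [z_α·√(p₀q₀) + z_β·√(p₁q₁)]² / (p₁ − p₀)²
  = [1.645·√(0.49·0.51) + 1.036·√(0.54·0.46)]² / (0.05)²
  = [1.645·0.4999 + 1.036·0.4984]² / 0.0025
  = [1.3387]² / 0.0025
  = 716.82
Round up → n = 717.

n = 717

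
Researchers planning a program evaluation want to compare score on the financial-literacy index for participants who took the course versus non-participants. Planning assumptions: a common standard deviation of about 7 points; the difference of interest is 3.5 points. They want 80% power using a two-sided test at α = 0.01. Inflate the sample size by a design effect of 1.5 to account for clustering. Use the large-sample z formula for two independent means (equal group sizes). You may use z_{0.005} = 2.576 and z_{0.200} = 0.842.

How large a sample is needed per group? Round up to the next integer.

n = 141 per group

n = (z_{α/2} + z_β)² · (σ₁² + σ₂²) / δ²
  = (2.576 + 0.842)² · (2·7² = 98) / 3.5²
  = 11.6827 · 98 / 12.25
  = 93.46
Design effect: 1.5 × 93.46 = 140.19.
Round up → n = 141 per group.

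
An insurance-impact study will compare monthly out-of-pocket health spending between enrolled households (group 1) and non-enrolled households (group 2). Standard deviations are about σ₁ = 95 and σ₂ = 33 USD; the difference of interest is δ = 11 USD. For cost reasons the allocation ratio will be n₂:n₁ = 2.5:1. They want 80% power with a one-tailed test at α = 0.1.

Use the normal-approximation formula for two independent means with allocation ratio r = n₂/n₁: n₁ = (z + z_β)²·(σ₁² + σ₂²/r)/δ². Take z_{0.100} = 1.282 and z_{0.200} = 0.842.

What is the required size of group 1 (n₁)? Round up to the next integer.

n₁ = (z_α + z_β)² · (σ₁² + σ₂²/r) / δ²
   = (1.282 + 0.842)² · (95² + 33²/2.5) / 11²
   = 4.5114 · (9025 + 435.6) / 121
   = 4.5114 · 9460.6 / 121
   = 352.73
Round up → n₁ = 353; n₂ = r·n₁ = 2.5 × 353 = 883.

n₁ = 353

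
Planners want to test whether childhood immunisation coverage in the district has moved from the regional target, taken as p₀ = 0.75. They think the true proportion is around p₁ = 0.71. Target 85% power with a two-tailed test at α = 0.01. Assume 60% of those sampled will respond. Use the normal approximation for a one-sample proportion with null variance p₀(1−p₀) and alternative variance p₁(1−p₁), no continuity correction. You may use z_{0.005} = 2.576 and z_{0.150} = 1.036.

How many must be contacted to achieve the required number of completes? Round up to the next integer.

n = 2619

n = [z_{α/2}·√(p₀q₀) + z_β·√(p₁q₁)]² / (p₁ − p₀)²
  = [2.576·√(0.75·0.25) + 1.036·√(0.71·0.29)]² / (-0.04)²
  = [2.576·0.4330 + 1.036·0.4538]² / 0.0016
  = [1.5855]² / 0.0016
  = 1571.21
Adjust for 60% response: 1571.21 / 0.60 = 2618.68.
Round up → n = 2619.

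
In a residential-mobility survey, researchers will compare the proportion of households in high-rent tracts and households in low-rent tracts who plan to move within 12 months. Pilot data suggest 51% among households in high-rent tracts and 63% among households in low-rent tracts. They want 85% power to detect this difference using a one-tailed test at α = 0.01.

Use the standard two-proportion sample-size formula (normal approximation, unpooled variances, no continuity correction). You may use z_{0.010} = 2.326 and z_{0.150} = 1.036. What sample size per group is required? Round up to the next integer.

n = (z_α + z_β)² · [p₁(1−p₁) + p₂(1−p₂)] / (p₁ − p₂)²
  = (2.326 + 1.036)² · (0.51·0.49 + 0.63·0.37) / (-0.12)²
  = (3.362)² · (0.2499 + 0.2331) / 0.0144
  = 11.3030 · 0.4830 / 0.0144
  = 379.12
Round up → n = 380 per group.

n = 380 per group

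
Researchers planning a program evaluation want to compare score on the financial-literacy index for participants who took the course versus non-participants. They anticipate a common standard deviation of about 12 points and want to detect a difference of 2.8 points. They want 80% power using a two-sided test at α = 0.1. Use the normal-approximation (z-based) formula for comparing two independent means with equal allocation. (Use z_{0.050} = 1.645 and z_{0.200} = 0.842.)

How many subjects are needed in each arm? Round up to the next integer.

n = 228 per group

n = (z_{α/2} + z_β)² · (σ₁² + σ₂²) / δ²
  = (1.645 + 0.842)² · (2·12² = 288) / 2.8²
  = 6.1852 · 288 / 7.84
  = 227.21
Round up → n = 228 per group.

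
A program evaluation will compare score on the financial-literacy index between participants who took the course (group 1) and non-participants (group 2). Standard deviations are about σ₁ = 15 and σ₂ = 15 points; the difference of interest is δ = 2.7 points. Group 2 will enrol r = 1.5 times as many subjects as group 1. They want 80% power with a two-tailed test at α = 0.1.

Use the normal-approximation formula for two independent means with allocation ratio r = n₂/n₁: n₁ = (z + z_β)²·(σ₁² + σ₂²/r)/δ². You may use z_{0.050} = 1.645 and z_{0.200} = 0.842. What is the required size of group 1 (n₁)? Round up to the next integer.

n₁ = 319

n₁ = (z_{α/2} + z_β)² · (σ₁² + σ₂²/r) / δ²
   = (1.645 + 0.842)² · (15² + 15²/1.5) / 2.7²
   = 6.1852 · (225 + 150) / 7.29
   = 6.1852 · 375 / 7.29
   = 318.17
Round up → n₁ = 319; n₂ = r·n₁ = 1.5 × 319 = 479.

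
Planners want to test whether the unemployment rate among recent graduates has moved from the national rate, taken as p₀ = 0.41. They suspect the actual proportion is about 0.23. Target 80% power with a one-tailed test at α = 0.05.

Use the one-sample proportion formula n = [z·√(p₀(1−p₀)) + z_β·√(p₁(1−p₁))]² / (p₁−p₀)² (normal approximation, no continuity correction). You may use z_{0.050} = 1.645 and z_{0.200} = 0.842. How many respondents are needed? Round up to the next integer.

n = [z_α·√(p₀q₀) + z_β·√(p₁q₁)]² / (p₁ − p₀)²
  = [1.645·√(0.41·0.59) + 0.842·√(0.23·0.77)]² / (-0.18)²
  = [1.645·0.4918 + 0.842·0.4208]² / 0.0324
  = [1.1634]² / 0.0324
  = 41.78
Round up → n = 42.

n = 42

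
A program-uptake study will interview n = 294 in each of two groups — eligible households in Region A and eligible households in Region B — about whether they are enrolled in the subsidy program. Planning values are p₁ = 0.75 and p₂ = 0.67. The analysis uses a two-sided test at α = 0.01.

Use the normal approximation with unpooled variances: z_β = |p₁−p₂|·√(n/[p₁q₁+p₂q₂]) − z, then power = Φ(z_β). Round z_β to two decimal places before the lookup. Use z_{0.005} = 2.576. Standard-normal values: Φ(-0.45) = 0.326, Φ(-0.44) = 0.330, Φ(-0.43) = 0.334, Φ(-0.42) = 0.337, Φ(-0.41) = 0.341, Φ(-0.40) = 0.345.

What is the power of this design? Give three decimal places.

z_β = |p₁−p₂|·√(n/[p₁q₁+p₂q₂]) − z_{α/2}
    = 0.08 · √(294/0.4086) − 2.576
    = 0.08 · 26.8241 − 2.576
    = 2.1459 − 2.576 = -0.4301 → -0.43
Power = Φ(-0.43) = 0.334.

Power ≈ 0.334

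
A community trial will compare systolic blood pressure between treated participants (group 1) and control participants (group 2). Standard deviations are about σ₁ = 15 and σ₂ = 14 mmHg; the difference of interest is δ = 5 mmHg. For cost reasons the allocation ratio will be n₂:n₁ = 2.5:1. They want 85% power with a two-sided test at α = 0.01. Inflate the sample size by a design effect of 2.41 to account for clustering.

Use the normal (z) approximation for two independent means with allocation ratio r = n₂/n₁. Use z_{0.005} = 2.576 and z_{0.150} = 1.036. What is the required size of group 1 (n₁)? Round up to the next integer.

n₁ = (z_{α/2} + z_β)² · (σ₁² + σ₂²/r) / δ²
   = (2.576 + 1.036)² · (15² + 14²/2.5) / 5²
   = 13.0465 · (225 + 78.4) / 25
   = 13.0465 · 303.4 / 25
   = 158.33
Design effect: 2.41 × 158.33 = 381.58.
Round up → n₁ = 382; n₂ = r·n₁ = 2.5 × 382 = 955.

n₁ = 382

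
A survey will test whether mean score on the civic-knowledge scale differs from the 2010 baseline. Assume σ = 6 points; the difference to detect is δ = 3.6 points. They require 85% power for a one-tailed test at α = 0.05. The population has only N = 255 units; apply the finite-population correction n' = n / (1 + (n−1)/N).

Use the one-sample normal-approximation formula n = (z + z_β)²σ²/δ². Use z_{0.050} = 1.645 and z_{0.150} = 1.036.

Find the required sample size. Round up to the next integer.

n = 19

n = (z_α + z_β)² · σ² / δ²
  = (1.645 + 1.036)² · 6² / 3.6²
  = 7.1878 · 36 / 12.96
  = 19.97
Finite-population correction (N = 255): 19.97 / (1 + (19.97 − 1)/255) = 18.58.
Round up → n = 19.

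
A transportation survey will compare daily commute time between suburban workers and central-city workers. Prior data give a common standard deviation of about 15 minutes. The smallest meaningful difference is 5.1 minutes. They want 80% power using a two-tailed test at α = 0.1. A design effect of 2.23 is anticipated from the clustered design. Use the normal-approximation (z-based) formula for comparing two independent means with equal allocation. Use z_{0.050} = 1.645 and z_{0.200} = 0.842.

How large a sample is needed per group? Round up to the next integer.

n = (z_{α/2} + z_β)² · (σ₁² + σ₂²) / δ²
  = (1.645 + 0.842)² · (2·15² = 450) / 5.1²
  = 6.1852 · 450 / 26.01
  = 107.01
Design effect: 2.23 × 107.01 = 238.63.
Round up → n = 239 per group.

n = 239 per group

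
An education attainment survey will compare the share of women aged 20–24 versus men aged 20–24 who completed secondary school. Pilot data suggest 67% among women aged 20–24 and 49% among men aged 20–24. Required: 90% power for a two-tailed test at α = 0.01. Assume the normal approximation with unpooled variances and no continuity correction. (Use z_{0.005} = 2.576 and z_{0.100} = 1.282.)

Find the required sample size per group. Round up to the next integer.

n = 217 per group

n = (z_{α/2} + z_β)² · [p₁(1−p₁) + p₂(1−p₂)] / (p₁ − p₂)²
  = (2.576 + 1.282)² · (0.67·0.33 + 0.49·0.51) / (0.18)²
  = (3.858)² · (0.2211 + 0.2499) / 0.0324
  = 14.8842 · 0.4710 / 0.0324
  = 216.37
Round up → n = 217 per group.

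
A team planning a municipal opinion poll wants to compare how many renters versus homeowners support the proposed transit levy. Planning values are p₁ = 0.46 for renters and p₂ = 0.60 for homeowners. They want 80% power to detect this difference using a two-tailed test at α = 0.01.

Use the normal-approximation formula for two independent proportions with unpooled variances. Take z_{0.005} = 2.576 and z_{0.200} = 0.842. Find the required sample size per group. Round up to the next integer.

n = 292 per group

n = (z_{α/2} + z_β)² · [p₁(1−p₁) + p₂(1−p₂)] / (p₁ − p₂)²
  = (2.576 + 0.842)² · (0.46·0.54 + 0.60·0.40) / (-0.14)²
  = (3.418)² · (0.2484 + 0.2400) / 0.0196
  = 11.6827 · 0.4884 / 0.0196
  = 291.11
Round up → n = 292 per group.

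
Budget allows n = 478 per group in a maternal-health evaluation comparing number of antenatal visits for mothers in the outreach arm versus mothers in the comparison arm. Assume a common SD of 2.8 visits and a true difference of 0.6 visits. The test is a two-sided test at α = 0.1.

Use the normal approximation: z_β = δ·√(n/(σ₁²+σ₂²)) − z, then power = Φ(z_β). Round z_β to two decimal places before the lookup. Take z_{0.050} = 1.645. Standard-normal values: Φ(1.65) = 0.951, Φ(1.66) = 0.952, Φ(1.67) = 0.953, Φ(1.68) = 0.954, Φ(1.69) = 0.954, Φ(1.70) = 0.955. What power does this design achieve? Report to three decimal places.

Power ≈ 0.953

z_β = δ·√(n/(σ₁²+σ₂²)) − z_{α/2}
    = 0.6 · √(478/15.68) − 1.645
    = 0.6 · 5.52129 − 1.645
    = 3.3128 − 1.645 = 1.6678 → 1.67
Power = Φ(1.67) = 0.953.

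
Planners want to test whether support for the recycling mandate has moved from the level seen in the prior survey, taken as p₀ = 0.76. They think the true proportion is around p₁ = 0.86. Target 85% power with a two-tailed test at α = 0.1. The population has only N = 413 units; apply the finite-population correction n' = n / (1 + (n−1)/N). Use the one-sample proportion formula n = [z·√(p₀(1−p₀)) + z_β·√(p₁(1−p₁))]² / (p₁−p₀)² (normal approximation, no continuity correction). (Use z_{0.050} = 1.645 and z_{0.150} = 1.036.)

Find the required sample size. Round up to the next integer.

n = [z_{α/2}·√(p₀q₀) + z_β·√(p₁q₁)]² / (p₁ − p₀)²
  = [1.645·√(0.76·0.24) + 1.036·√(0.86·0.14)]² / (0.10)²
  = [1.645·0.4271 + 1.036·0.3470]² / 0.0100
  = [1.0620]² / 0.0100
  = 112.79
Finite-population correction (N = 413): 112.79 / (1 + (112.79 − 1)/413) = 88.76.
Round up → n = 89.

n = 89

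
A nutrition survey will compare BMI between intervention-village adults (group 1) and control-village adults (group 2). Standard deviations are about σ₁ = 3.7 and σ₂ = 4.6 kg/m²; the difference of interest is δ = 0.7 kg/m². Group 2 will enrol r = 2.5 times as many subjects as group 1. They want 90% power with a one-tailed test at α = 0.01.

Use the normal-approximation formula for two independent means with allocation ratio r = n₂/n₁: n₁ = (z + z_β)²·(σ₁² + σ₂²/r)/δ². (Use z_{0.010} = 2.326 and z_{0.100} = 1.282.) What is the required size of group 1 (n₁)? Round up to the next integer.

n₁ = 589

n₁ = (z_α + z_β)² · (σ₁² + σ₂²/r) / δ²
   = (2.326 + 1.282)² · (3.7² + 4.6²/2.5) / 0.7²
   = 13.0177 · (13.69 + 8.464) / 0.49
   = 13.0177 · 22.154 / 0.49
   = 588.56
Round up → n₁ = 589; n₂ = r·n₁ = 2.5 × 589 = 1473.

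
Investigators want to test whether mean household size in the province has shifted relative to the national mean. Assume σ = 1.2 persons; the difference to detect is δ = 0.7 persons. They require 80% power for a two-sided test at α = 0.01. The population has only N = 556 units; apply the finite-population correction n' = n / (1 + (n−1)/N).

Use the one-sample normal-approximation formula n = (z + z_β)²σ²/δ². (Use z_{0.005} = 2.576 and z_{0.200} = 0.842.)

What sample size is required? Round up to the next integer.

n = (z_{α/2} + z_β)² · σ² / δ²
  = (2.576 + 0.842)² · 1.2² / 0.7²
  = 11.6827 · 1.44 / 0.49
  = 34.33
Finite-population correction (N = 556): 34.33 / (1 + (34.33 − 1)/556) = 32.39.
Round up → n = 33.

n = 33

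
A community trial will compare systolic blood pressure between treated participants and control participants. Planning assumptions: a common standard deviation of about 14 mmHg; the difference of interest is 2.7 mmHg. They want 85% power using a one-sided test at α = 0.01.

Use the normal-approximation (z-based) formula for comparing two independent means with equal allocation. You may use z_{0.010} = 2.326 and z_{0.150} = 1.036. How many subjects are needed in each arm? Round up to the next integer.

n = (z_α + z_β)² · (σ₁² + σ₂²) / δ²
  = (2.326 + 1.036)² · (2·14² = 392) / 2.7²
  = 11.3030 · 392 / 7.29
  = 607.79
Round up → n = 608 per group.

n = 608 per group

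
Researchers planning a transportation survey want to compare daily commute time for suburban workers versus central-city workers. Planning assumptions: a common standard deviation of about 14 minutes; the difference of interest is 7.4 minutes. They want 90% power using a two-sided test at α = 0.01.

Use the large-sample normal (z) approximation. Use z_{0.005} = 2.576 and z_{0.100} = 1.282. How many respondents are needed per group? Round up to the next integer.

n = (z_{α/2} + z_β)² · (σ₁² + σ₂²) / δ²
  = (2.576 + 1.282)² · (2·14² = 392) / 7.4²
  = 14.8842 · 392 / 54.76
  = 106.55
Round up → n = 107 per group.

n = 107 per group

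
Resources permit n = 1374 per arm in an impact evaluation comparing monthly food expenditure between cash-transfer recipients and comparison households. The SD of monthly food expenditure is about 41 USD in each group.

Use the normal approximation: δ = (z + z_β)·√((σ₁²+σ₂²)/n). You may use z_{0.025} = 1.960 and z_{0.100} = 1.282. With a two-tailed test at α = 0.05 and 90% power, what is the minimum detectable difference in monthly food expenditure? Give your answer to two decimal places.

Minimum detectable difference ≈ 5.07 USD

δ = (z_{α/2} + z_β) · √((σ₁²+σ₂²)/n)
  = (1.960 + 1.282) · √(3362/1374)
  = 3.242 · √2.4469
  = 3.242 · 1.5642
  = 5.0713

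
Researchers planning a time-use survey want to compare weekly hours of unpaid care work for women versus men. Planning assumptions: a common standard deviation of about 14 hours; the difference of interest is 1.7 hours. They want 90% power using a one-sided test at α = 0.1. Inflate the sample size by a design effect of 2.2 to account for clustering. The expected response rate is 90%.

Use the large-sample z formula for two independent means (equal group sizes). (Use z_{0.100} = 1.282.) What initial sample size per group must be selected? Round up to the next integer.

n = 2180 per group

n = (z_α + z_β)² · (σ₁² + σ₂²) / δ²
  = (1.282 + 1.282)² · (2·14² = 392) / 1.7²
  = 6.5741 · 392 / 2.89
  = 891.71
Design effect: 2.2 × 891.71 = 1961.76.
Adjust for 90% response: 1961.76 / 0.90 = 2179.74.
Round up → n = 2180 per group.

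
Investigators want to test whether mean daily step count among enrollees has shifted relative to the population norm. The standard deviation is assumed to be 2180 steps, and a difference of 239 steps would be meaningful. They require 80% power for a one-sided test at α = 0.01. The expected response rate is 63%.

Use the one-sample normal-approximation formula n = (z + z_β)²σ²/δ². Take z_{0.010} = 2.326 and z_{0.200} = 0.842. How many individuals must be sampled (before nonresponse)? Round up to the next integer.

n = (z_α + z_β)² · σ² / δ²
  = (2.326 + 0.842)² · 2180² / 239²
  = 10.0362 · 4752400 / 57121
  = 835.00
Adjust for 63% response: 835.00 / 0.63 = 1325.40.
Round up → n = 1326.

n = 1326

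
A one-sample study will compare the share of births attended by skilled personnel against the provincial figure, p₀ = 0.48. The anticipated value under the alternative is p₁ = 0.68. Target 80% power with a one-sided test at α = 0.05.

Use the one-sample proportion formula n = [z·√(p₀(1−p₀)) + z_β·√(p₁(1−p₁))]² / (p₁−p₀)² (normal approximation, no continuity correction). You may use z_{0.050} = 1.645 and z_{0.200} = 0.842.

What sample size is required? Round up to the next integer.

n = 37

n = [z_α·√(p₀q₀) + z_β·√(p₁q₁)]² / (p₁ − p₀)²
  = [1.645·√(0.48·0.52) + 0.842·√(0.68·0.32)]² / (0.20)²
  = [1.645·0.4996 + 0.842·0.4665]² / 0.0400
  = [1.2146]² / 0.0400
  = 36.88
Round up → n = 37.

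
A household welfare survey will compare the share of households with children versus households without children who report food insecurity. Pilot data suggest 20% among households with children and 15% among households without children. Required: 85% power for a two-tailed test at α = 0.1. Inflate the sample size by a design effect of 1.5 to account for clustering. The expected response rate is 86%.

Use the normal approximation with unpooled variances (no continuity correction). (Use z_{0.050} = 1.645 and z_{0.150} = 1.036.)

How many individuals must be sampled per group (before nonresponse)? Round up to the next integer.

n = (z_{α/2} + z_β)² · [p₁(1−p₁) + p₂(1−p₂)] / (p₁ − p₂)²
  = (1.645 + 1.036)² · (0.20·0.80 + 0.15·0.85) / (0.05)²
  = (2.681)² · (0.1600 + 0.1275) / 0.0025
  = 7.1878 · 0.2875 / 0.0025
  = 826.59
Design effect: 1.5 × 826.59 = 1239.89.
Adjust for 86% response: 1239.89 / 0.86 = 1441.73.
Round up → n = 1442 per group.

n = 1442 per group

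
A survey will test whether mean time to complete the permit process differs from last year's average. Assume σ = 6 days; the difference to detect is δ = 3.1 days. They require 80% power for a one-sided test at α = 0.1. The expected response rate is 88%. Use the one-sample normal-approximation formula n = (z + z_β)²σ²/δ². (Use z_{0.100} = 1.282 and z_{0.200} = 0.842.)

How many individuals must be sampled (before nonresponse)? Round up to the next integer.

n = 20

n = (z_α + z_β)² · σ² / δ²
  = (1.282 + 0.842)² · 6² / 3.1²
  = 4.5114 · 36 / 9.61
  = 16.90
Adjust for 88% response: 16.90 / 0.88 = 19.20.
Round up → n = 20.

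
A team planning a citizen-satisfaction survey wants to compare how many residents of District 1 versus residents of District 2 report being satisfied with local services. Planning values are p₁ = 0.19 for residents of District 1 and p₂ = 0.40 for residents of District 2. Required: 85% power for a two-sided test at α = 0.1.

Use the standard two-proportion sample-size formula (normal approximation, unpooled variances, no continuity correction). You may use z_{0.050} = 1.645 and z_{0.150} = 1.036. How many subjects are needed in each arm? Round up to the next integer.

n = (z_{α/2} + z_β)² · [p₁(1−p₁) + p₂(1−p₂)] / (p₁ − p₂)²
  = (1.645 + 1.036)² · (0.19·0.81 + 0.40·0.60) / (-0.21)²
  = (2.681)² · (0.1539 + 0.2400) / 0.0441
  = 7.1878 · 0.3939 / 0.0441
  = 64.20
Round up → n = 65 per group.

n = 65 per group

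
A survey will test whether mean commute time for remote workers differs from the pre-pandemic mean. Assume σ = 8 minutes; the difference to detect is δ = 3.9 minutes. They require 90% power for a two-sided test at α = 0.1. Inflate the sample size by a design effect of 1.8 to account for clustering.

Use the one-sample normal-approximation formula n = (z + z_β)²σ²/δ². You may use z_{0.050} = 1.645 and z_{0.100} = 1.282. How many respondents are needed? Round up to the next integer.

n = (z_{α/2} + z_β)² · σ² / δ²
  = (1.645 + 1.282)² · 8² / 3.9²
  = 8.5673 · 64 / 15.21
  = 36.05
Design effect: 1.8 × 36.05 = 64.89.
Round up → n = 65.

n = 65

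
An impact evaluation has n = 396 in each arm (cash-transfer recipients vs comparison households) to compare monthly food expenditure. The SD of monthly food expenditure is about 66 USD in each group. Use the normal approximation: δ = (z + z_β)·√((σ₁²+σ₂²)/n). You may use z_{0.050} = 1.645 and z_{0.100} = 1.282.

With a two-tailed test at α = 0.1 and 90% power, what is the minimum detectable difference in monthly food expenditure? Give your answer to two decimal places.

Minimum detectable difference ≈ 13.73 USD

δ = (z_{α/2} + z_β) · √((σ₁²+σ₂²)/n)
  = (1.645 + 1.282) · √(8712/396)
  = 2.927 · √22
  = 2.927 · 4.6904
  = 13.7288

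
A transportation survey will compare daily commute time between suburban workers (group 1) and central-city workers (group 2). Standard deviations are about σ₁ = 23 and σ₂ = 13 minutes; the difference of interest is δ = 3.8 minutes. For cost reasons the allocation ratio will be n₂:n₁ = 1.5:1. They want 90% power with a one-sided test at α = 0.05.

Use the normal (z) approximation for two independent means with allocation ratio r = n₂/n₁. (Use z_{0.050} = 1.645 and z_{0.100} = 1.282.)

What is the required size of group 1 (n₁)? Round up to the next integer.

n₁ = 381

n₁ = (z_α + z_β)² · (σ₁² + σ₂²/r) / δ²
   = (1.645 + 1.282)² · (23² + 13²/1.5) / 3.8²
   = 8.5673 · (529 + 112.6667) / 14.44
   = 8.5673 · 641.6667 / 14.44
   = 380.70
Round up → n₁ = 381; n₂ = r·n₁ = 1.5 × 381 = 572.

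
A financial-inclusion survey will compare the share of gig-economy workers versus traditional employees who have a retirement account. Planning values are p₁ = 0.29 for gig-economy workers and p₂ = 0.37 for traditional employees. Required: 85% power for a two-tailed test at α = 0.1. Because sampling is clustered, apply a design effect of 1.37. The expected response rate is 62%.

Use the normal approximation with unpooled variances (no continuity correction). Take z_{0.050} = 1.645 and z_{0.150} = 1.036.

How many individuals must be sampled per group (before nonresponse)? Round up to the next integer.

n = (z_{α/2} + z_β)² · [p₁(1−p₁) + p₂(1−p₂)] / (p₁ − p₂)²
  = (1.645 + 1.036)² · (0.29·0.71 + 0.37·0.63) / (-0.08)²
  = (2.681)² · (0.2059 + 0.2331) / 0.0064
  = 7.1878 · 0.4390 / 0.0064
  = 493.04
Design effect: 1.37 × 493.04 = 675.46.
Adjust for 62% response: 675.46 / 0.62 = 1089.45.
Round up → n = 1090 per group.

n = 1090 per group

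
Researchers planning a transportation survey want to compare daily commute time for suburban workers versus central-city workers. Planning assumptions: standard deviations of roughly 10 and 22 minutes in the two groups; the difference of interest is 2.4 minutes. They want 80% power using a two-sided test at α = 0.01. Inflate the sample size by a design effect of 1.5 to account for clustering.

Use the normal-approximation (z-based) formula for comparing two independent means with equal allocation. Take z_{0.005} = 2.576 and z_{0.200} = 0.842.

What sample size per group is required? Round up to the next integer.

n = 1777 per group

n = (z_{α/2} + z_β)² · (σ₁² + σ₂²) / δ²
  = (2.576 + 0.842)² · (10² + 22² = 584) / 2.4²
  = 11.6827 · 584 / 5.76
  = 1184.50
Design effect: 1.5 × 1184.50 = 1776.75.
Round up → n = 1777 per group.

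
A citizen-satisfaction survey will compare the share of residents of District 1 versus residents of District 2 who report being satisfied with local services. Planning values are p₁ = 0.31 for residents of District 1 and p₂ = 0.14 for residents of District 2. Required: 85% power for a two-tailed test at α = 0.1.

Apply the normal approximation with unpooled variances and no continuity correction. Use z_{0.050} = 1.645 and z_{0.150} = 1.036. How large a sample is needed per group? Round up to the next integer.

n = 84 per group

n = (z_{α/2} + z_β)² · [p₁(1−p₁) + p₂(1−p₂)] / (p₁ − p₂)²
  = (1.645 + 1.036)² · (0.31·0.69 + 0.14·0.86) / (0.17)²
  = (2.681)² · (0.2139 + 0.1204) / 0.0289
  = 7.1878 · 0.3343 / 0.0289
  = 83.14
Round up → n = 84 per group.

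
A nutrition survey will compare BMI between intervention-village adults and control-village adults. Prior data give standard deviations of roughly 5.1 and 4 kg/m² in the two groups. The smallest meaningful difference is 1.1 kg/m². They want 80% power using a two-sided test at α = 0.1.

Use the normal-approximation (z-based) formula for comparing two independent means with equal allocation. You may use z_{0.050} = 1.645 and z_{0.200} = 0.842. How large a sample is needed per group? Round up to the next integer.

n = 215 per group

n = (z_{α/2} + z_β)² · (σ₁² + σ₂²) / δ²
  = (1.645 + 0.842)² · (5.1² + 4² = 42.01) / 1.1²
  = 6.1852 · 42.01 / 1.21
  = 214.74
Round up → n = 215 per group.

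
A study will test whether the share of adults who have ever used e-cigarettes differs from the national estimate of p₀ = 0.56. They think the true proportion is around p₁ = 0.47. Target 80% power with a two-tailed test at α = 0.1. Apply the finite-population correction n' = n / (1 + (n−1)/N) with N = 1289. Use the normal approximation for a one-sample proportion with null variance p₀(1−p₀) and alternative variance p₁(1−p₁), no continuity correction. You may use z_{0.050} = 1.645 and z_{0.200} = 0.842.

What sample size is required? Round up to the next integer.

n = 165

n = [z_{α/2}·√(p₀q₀) + z_β·√(p₁q₁)]² / (p₁ − p₀)²
  = [1.645·√(0.56·0.44) + 0.842·√(0.47·0.53)]² / (-0.09)²
  = [1.645·0.4964 + 0.842·0.4991]² / 0.0081
  = [1.2368]² / 0.0081
  = 188.85
Finite-population correction (N = 1289): 188.85 / (1 + (188.85 − 1)/1289) = 164.83.
Round up → n = 165.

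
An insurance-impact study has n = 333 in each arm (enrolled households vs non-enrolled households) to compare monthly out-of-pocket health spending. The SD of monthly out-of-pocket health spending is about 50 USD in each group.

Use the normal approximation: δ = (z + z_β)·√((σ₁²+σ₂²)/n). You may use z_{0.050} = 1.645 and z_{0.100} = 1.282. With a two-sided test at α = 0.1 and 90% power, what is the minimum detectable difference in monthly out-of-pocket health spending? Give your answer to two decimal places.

δ = (z_{α/2} + z_β) · √((σ₁²+σ₂²)/n)
  = (1.645 + 1.282) · √(5000/333)
  = 2.927 · √15.015
  = 2.927 · 3.8749
  = 11.3419

Minimum detectable difference ≈ 11.34 USD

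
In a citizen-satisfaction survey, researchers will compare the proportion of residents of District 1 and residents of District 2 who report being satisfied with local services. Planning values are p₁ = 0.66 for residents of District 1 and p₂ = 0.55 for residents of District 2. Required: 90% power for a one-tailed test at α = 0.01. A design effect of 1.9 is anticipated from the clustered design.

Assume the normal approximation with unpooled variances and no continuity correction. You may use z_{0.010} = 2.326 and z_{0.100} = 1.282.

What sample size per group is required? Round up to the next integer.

n = 965 per group

n = (z_α + z_β)² · [p₁(1−p₁) + p₂(1−p₂)] / (p₁ − p₂)²
  = (2.326 + 1.282)² · (0.66·0.34 + 0.55·0.45) / (0.11)²
  = (3.608)² · (0.2244 + 0.2475) / 0.0121
  = 13.0177 · 0.4719 / 0.0121
  = 507.69
Design effect: 1.9 × 507.69 = 964.61.
Round up → n = 965 per group.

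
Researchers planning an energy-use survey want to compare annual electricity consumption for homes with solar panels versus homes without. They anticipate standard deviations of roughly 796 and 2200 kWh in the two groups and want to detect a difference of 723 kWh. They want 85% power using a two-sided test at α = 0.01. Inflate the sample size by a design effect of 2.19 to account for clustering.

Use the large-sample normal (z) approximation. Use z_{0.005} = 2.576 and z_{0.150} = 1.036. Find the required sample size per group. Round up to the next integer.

n = 300 per group

n = (z_{α/2} + z_β)² · (σ₁² + σ₂²) / δ²
  = (2.576 + 1.036)² · (796² + 2200² = 5473616) / 723²
  = 13.0465 · 5473616 / 522729
  = 136.61
Design effect: 2.19 × 136.61 = 299.18.
Round up → n = 300 per group.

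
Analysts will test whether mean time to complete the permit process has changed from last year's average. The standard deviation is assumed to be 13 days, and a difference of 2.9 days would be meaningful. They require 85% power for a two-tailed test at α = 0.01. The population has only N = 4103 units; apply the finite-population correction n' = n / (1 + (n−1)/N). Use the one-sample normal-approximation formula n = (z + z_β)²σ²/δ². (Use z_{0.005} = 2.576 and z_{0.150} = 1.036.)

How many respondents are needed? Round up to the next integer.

n = (z_{α/2} + z_β)² · σ² / δ²
  = (2.576 + 1.036)² · 13² / 2.9²
  = 13.0465 · 169 / 8.41
  = 262.17
Finite-population correction (N = 4103): 262.17 / (1 + (262.17 − 1)/4103) = 246.48.
Round up → n = 247.

n = 247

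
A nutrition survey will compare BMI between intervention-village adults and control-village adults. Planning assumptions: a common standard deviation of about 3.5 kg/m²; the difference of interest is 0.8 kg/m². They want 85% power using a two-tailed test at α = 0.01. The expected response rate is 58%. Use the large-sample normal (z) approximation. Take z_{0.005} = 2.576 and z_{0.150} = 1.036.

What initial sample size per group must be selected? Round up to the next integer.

n = 862 per group

n = (z_{α/2} + z_β)² · (σ₁² + σ₂²) / δ²
  = (2.576 + 1.036)² · (2·3.5² = 24.5) / 0.8²
  = 13.0465 · 24.5 / 0.64
  = 499.44
Adjust for 58% response: 499.44 / 0.58 = 861.10.
Round up → n = 862 per group.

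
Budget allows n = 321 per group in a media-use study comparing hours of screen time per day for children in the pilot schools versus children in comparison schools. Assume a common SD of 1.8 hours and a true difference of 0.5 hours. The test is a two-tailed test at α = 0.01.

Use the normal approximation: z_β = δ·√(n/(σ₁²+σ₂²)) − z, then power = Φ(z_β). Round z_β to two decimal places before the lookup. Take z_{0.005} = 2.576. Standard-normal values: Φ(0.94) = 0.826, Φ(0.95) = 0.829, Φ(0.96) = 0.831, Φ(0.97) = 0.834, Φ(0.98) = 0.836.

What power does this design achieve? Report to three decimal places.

z_β = δ·√(n/(σ₁²+σ₂²)) − z_{α/2}
    = 0.5 · √(321/6.48) − 2.576
    = 0.5 · 7.03826 − 2.576
    = 3.5191 − 2.576 = 0.9431 → 0.94
Power = Φ(0.94) = 0.826.

Power ≈ 0.826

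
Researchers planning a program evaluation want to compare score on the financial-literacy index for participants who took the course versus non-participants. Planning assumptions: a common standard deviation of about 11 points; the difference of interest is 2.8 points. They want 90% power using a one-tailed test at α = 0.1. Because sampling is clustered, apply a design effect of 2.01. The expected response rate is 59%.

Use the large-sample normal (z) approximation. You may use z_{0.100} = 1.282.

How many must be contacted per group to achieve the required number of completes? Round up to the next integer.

n = (z_α + z_β)² · (σ₁² + σ₂²) / δ²
  = (1.282 + 1.282)² · (2·11² = 242) / 2.8²
  = 6.5741 · 242 / 7.84
  = 202.92
Design effect: 2.01 × 202.92 = 407.88.
Adjust for 59% response: 407.88 / 0.59 = 691.32.
Round up → n = 692 per group.

n = 692 per group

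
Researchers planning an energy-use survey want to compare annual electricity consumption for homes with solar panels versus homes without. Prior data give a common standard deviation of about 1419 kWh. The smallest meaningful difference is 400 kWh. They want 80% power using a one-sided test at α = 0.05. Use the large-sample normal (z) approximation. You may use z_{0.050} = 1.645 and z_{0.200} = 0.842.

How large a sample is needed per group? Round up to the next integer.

n = 156 per group

n = (z_α + z_β)² · (σ₁² + σ₂²) / δ²
  = (1.645 + 0.842)² · (2·1419² = 4027122) / 400²
  = 6.1852 · 4027122 / 160000
  = 155.68
Round up → n = 156 per group.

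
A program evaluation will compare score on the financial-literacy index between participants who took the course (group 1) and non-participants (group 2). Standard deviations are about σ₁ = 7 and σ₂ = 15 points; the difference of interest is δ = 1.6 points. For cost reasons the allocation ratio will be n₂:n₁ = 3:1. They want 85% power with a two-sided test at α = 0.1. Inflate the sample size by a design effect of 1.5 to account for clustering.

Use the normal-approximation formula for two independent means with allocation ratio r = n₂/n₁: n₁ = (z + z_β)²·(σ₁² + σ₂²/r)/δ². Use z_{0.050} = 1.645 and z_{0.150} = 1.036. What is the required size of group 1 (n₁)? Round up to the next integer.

n₁ = (z_{α/2} + z_β)² · (σ₁² + σ₂²/r) / δ²
   = (1.645 + 1.036)² · (7² + 15²/3) / 1.6²
   = 7.1878 · (49 + 75) / 2.56
   = 7.1878 · 124 / 2.56
   = 348.16
Design effect: 1.5 × 348.16 = 522.24.
Round up → n₁ = 523; n₂ = r·n₁ = 3 × 523 = 1569.

n₁ = 523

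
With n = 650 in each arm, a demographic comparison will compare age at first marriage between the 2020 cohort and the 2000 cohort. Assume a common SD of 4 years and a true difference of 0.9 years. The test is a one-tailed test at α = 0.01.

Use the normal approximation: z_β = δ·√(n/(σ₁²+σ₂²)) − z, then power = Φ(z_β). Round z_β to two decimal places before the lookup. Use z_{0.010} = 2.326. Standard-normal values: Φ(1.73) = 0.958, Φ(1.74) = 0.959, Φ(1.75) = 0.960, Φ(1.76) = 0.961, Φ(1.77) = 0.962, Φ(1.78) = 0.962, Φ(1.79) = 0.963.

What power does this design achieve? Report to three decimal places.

z_β = δ·√(n/(σ₁²+σ₂²)) − z_α
    = 0.9 · √(650/32) − 2.326
    = 0.9 · 4.50694 − 2.326
    = 4.0562 − 2.326 = 1.7302 → 1.73
Power = Φ(1.73) = 0.958.

Power ≈ 0.958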